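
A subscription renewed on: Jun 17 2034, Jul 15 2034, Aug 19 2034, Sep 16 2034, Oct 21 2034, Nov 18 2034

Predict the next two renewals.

Dec 16 2034, Jan 20 2035

Gaps: 28, 35, 28, 35, 28 days — a mix of 28 and 35. Every date is a Saturday.
Each is the 3rd Saturday of its month.
December 2034 — 3rd Saturday is Dec 16 2034.
3rd Saturday of January 2035: Jan 20 2035.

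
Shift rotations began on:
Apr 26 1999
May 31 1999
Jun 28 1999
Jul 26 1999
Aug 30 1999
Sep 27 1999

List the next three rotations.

These are Mondays with 35, 28, 28, 35, 28-day gaps.
Each is the final Monday of its month — May 31 1999 is past the 28th, so '4th Monday' doesn't fit.
October 1999 ends with Monday Oct 25 1999.
Last Monday of November 1999: Nov 29 1999.
Last Monday of December 1999: Dec 27 1999.

Oct 25 1999, Nov 29 1999, Dec 27 1999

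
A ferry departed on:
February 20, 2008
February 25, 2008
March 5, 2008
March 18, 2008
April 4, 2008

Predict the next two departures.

Intervals are 5, 9, 13, 17 days — an arithmetic progression with common difference 4.
Next gap: 21 days. April 4, 2008 + 21 days = April 25, 2008.
Next gap: 25 days. April 25, 2008 + 25 days = May 20, 2008.

April 25, 2008; May 20, 2008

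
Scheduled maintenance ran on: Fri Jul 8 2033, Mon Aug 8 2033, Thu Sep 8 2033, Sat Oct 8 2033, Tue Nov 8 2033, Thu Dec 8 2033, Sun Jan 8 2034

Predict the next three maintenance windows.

Each date is the 8th; the gaps (31, 31, 30, 31, 30, 31) track the month lengths.
The rule is the 8th of each month.
February 2034: Wed Feb 8 2034.
Next: March 2034 → Wed Mar 8 2034.
Next: April 2034 → Sat Apr 8 2034.

Wed Feb 8 2034, Wed Mar 8 2034, Sat Apr 8 2034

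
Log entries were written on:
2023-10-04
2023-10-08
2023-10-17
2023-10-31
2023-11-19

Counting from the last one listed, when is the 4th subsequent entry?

2024-03-24

The spacing grows by 5 each time: 4, 9, 14, 19 days.
Next gap: 24 days. 2023-11-19 + 24 days = 2023-12-13.
Next gap: 29 days. 2023-12-13 + 29 days = 2024-01-11.
Next gap: 34 days. 2024-01-11 + 34 days = 2024-02-14.
Next gap: 39 days. 2024-02-14 + 39 days = 2024-03-24.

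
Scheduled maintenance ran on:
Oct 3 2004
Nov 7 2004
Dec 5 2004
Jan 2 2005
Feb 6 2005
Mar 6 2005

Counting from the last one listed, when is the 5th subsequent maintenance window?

Aug 7 2005

Gaps: 35, 28, 28, 35, 28 days — a mix of 28 and 35. Every date is a Sunday.
Each is the 1st Sunday of its month.
April 2005 — 1st Sunday is Apr 3 2005.
1st Sunday of May 2005: May 1 2005.
1st Sunday of June 2005: Jun 5 2005.
July 2005 — 1st Sunday is Jul 3 2005.
1st Sunday of August 2005: Aug 7 2005.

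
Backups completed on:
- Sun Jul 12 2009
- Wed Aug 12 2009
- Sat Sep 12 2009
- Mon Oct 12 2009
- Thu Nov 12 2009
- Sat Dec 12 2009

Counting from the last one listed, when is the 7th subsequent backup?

Mon Jul 12 2010

Gaps: 31, 31, 30, 31, 30 days — not constant. Every event is on the 12th of the month.
Pattern: the 12th of each month.
Next: January 2010 → Tue Jan 12 2010.
Next: February 2010 → Fri Feb 12 2010.
March 2010: Fri Mar 12 2010.
Next: April 2010 → Mon Apr 12 2010.
Next: May 2010 → Wed May 12 2010.
June 2010: Sat Jun 12 2010.
July 2010: Mon Jul 12 2010.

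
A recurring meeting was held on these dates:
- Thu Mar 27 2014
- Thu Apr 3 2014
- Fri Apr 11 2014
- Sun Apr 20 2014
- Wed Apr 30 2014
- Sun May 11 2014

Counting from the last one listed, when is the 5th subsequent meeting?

Sun Jul 20 2014

Intervals are 7, 8, 9, 10, 11 days — an arithmetic progression with common difference 1.
Next gap: 12 days. Sun May 11 2014 + 12 days = Fri May 23 2014.
Next gap: 13 days. Fri May 23 2014 + 13 days = Thu Jun 5 2014.
Next gap: 14 days. Thu Jun 5 2014 + 14 days = Thu Jun 19 2014.
Next gap: 15 days. Thu Jun 19 2014 + 15 days = Fri Jul 4 2014.
Next gap: 16 days. Fri Jul 4 2014 + 16 days = Sun Jul 20 2014.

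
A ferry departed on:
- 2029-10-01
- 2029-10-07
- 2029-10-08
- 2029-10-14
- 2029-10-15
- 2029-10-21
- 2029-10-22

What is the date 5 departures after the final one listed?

Gaps: 6, 1, 6, 1, 6, 1 days — not constant, but cyclic with period 2.
The events fall on every Monday and Sunday.
The following Sunday is 2029-10-28.
Next Monday: 2029-10-29.
Next Sunday: 2029-11-04.
Next Monday: 2029-11-05.
The following Sunday is 2029-11-11.

2029-11-11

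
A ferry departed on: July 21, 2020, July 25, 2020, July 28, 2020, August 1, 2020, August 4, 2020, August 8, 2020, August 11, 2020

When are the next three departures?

August 15, 2020; August 18, 2020; August 22, 2020

Every event lands on a Tuesday or Saturday (gaps cycle 4, 3, 4, 3, 4, 3).
So the schedule is: every Tuesday and Saturday.
The following Saturday is August 15, 2020.
Next Tuesday: August 18, 2020.
The following Saturday is August 22, 2020.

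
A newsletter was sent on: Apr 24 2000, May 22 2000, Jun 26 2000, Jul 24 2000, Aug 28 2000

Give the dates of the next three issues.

Sep 25 2000, Oct 23 2000, Nov 27 2000

Gaps: 28, 35, 28, 35 days — a mix of 28 and 35. Every date is a Monday.
Each is the 4th Monday of its month.
September 2000 — 4th Monday is Sep 25 2000.
October 2000 — 4th Monday is Oct 23 2000.
4th Monday of November 2000: Nov 27 2000.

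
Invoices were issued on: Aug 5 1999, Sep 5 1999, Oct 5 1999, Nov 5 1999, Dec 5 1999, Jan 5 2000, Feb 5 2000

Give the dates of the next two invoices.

Mar 5 2000, Apr 5 2000

Each date is the 5th; the gaps (31, 30, 31, 30, 31, 31) track the month lengths.
The rule is the 5th of each month.
Next: March 2000 → Mar 5 2000.
Next: April 2000 → Apr 5 2000.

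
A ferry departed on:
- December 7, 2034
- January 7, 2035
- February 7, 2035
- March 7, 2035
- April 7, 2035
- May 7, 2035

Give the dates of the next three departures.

June 7, 2035; July 7, 2035; August 7, 2035

Each date is the 7th; the gaps (31, 31, 28, 31, 30) track the month lengths.
The rule is the 7th of each month.
June 2035: June 7, 2035.
Next: July 2035 → July 7, 2035.
August 2035: August 7, 2035.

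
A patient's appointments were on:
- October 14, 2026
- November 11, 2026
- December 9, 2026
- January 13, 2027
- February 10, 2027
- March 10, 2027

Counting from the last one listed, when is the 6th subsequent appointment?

September 8, 2027

All dates are Wednesdays, 28, 28, 35, 28, 28 days apart.
Specifically, the 2nd Wednesday of each month.
2nd Wednesday of April 2027: April 14, 2027.
2nd Wednesday of May 2027: May 12, 2027.
2nd Wednesday of June 2027: June 9, 2027.
2nd Wednesday of July 2027: July 14, 2027.
August 2027 — 2nd Wednesday is August 11, 2027.
September 2027 — 2nd Wednesday is September 8, 2027.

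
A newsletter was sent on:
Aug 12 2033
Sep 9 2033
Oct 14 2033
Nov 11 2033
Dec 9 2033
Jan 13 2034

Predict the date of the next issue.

These are Fridays at 28- or 35-day spacing (28, 35, 28, 28, 35).
The pattern: 2nd Friday of the month.
February 2034 — 2nd Friday is Feb 10 2034.

Feb 10 2034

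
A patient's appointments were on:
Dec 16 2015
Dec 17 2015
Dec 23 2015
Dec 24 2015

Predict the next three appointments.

Gaps: 1, 6, 1 days — not constant, but cyclic with period 2.
The events fall on every Wednesday and Thursday.
The following Wednesday is Dec 30 2015.
Next Thursday: Dec 31 2015.
Next Wednesday: Jan 6 2016.

Dec 30 2015, Dec 31 2015, Jan 6 2016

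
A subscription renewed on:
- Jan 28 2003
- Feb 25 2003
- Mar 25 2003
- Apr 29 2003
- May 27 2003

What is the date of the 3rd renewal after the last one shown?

Aug 26 2003

All Tuesdays; the gaps (28, 28, 35, 28) vary with month length.
This is the last Tuesday of each month.
Last Tuesday of June 2003: Jun 24 2003.
Last Tuesday of July 2003: Jul 29 2003.
August 2003 ends with Tuesday Aug 26 2003.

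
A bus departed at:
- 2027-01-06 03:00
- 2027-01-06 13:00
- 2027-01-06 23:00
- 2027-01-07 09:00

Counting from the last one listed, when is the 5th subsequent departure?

2027-01-09 11:00

Spacing: 10, 10, 10 h — constant 10 h.
2027-01-07 09:00 + 10 h = 2027-01-07 19:00.
2027-01-07 19:00 + 10 h = 2027-01-08 05:00.
2027-01-08 05:00 + 10 h = 2027-01-08 15:00.
2027-01-08 15:00 + 10 h = 2027-01-09 01:00.
2027-01-09 01:00 + 10 h = 2027-01-09 11:00.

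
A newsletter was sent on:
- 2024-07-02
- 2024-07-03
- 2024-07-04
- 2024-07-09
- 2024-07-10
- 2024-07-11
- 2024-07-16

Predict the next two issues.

Every event lands on a Tuesday or Wednesday or Thursday (gaps cycle 1, 1, 5, 1, 1, 5).
So the schedule is: every Tuesday, Wednesday and Thursday.
The following Wednesday is 2024-07-17.
The following Thursday is 2024-07-18.

2024-07-17, 2024-07-18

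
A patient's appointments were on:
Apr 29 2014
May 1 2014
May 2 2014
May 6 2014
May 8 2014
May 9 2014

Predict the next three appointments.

May 13 2014, May 15 2014, May 16 2014

The gap pattern 2, 1, 4, 2, 1 repeats every 3 events.
These are the Tuesdays, Thursdays and Fridays of each week.
Next Tuesday: May 13 2014.
Next Thursday: May 15 2014.
The following Friday is May 16 2014.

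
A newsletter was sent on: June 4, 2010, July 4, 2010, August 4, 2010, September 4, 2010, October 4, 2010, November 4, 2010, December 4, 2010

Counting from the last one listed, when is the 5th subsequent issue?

May 4, 2011

Gaps: 30, 31, 31, 30, 31, 30 days — not constant. Every event is on the 4th of the month.
Pattern: the 4th of each month.
January 2011: January 4, 2011.
February 2011: February 4, 2011.
March 2011: March 4, 2011.
April 2011: April 4, 2011.
May 2011: May 4, 2011.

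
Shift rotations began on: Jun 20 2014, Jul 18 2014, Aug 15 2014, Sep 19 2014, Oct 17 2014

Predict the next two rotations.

Nov 21 2014, Dec 19 2014

Gaps: 28, 28, 35, 28 days — a mix of 28 and 35. Every date is a Friday.
Each is the 3rd Friday of its month.
3rd Friday of November 2014: Nov 21 2014.
December 2014 — 3rd Friday is Dec 19 2014.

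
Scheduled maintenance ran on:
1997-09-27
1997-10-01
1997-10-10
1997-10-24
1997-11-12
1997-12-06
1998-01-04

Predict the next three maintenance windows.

Gaps: 4, 9, 14, 19, 24, 29 days — each gap is 5 larger than the previous one.
Next gap: 34 days. 1998-01-04 + 34 days = 1998-02-07.
Next gap: 39 days. 1998-02-07 + 39 days = 1998-03-18.
Next gap: 44 days. 1998-03-18 + 44 days = 1998-05-01.

1998-02-07, 1998-03-18, 1998-05-01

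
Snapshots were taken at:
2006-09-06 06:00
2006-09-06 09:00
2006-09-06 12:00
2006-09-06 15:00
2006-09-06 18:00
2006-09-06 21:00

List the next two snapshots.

Spacing: 3, 3, 3, 3, 3 h — constant 3 h.
2006-09-06 21:00 + 3 h = 2006-09-07 00:00.
2006-09-07 00:00 + 3 h = 2006-09-07 03:00.

2006-09-07 00:00, 2006-09-07 03:00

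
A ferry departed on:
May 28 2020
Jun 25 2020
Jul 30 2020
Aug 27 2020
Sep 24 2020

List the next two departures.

Oct 29 2020, Nov 26 2020

These are Thursdays with 28, 35, 28, 28-day gaps.
Each is the final Thursday of its month — Jul 30 2020 is past the 28th, so '4th Thursday' doesn't fit.
Last Thursday of October 2020: Oct 29 2020.
Last Thursday of November 2020: Nov 26 2020.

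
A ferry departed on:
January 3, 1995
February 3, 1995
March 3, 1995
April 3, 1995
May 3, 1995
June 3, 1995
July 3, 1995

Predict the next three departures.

Gaps: 31, 28, 31, 30, 31, 30 days — not constant. Every event is on the 3rd of the month.
Pattern: the 3rd of each month.
August 1995: August 3, 1995.
Next: September 1995 → September 3, 1995.
Next: October 1995 → October 3, 1995.

August 3, 1995; September 3, 1995; October 3, 1995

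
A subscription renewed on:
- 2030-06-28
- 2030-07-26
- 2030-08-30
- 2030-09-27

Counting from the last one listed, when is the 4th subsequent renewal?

All Fridays; the gaps (28, 35, 28) vary with month length.
This is the last Friday of each month.
Last Friday of October 2030: 2030-10-25.
Last Friday of November 2030: 2030-11-29.
December 2030 ends with Friday 2030-12-27.
Last Friday of January 2031: 2031-01-31.

2031-01-31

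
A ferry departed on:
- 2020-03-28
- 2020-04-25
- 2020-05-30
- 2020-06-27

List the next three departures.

All Saturdays; the gaps (28, 35, 28) vary with month length.
This is the last Saturday of each month.
July 2020 ends with Saturday 2020-07-25.
August 2020 ends with Saturday 2020-08-29.
Last Saturday of September 2020: 2020-09-26.

2020-07-25, 2020-08-29, 2020-09-26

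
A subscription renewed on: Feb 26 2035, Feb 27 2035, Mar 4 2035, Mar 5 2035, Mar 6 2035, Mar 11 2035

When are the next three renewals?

Every event lands on a Monday or Tuesday or Sunday (gaps cycle 1, 5, 1, 1, 5).
So the schedule is: every Monday, Tuesday and Sunday.
The following Monday is Mar 12 2035.
Next Tuesday: Mar 13 2035.
Next Sunday: Mar 18 2035.

Mar 12 2035, Mar 13 2035, Mar 18 2035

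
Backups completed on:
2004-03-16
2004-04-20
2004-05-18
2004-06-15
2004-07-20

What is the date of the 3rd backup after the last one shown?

2004-10-19

All dates are Tuesdays, 35, 28, 28, 35 days apart.
Specifically, the 3rd Tuesday of each month.
August 2004 — 3rd Tuesday is 2004-08-17.
3rd Tuesday of September 2004: 2004-09-21.
3rd Tuesday of October 2004: 2004-10-19.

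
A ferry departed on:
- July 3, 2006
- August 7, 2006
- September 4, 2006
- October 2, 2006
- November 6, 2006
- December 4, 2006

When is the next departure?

Gaps: 35, 28, 28, 35, 28 days — a mix of 28 and 35. Every date is a Monday.
Each is the 1st Monday of its month.
1st Monday of January 2007: January 1, 2007.

January 1, 2007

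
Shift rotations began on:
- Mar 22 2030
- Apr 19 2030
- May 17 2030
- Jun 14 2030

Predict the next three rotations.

The spacing is 28, 28, 28 days — always 28 days.
Jun 14 2030 + 28 days = Jul 12 2030.
Jul 12 2030 + 28 days = Aug 9 2030.
Aug 9 2030 + 28 days = Sep 6 2030.

Jul 12 2030, Aug 9 2030, Sep 6 2030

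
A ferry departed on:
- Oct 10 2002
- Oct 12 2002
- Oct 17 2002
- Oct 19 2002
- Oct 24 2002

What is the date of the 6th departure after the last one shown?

The gap pattern 2, 5, 2, 5 repeats every 2 events.
These are the Thursdays and Saturdays of each week.
The following Saturday is Oct 26 2002.
Next Thursday: Oct 31 2002.
The following Saturday is Nov 2 2002.
The following Thursday is Nov 7 2002.
Next Saturday: Nov 9 2002.
The following Thursday is Nov 14 2002.

Nov 14 2002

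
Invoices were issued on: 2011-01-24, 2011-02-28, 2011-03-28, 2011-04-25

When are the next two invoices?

All dates are Mondays, 35, 28, 28 days apart.
Specifically, the 4th Monday of each month.
4th Monday of May 2011: 2011-05-23.
4th Monday of June 2011: 2011-06-27.

2011-05-23, 2011-06-27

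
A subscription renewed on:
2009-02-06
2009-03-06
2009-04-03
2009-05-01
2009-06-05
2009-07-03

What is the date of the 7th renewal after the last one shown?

2010-02-05

These are Fridays at 28- or 35-day spacing (28, 28, 28, 35, 28).
The pattern: 1st Friday of the month.
1st Friday of August 2009: 2009-08-07.
1st Friday of September 2009: 2009-09-04.
1st Friday of October 2009: 2009-10-02.
1st Friday of November 2009: 2009-11-06.
1st Friday of December 2009: 2009-12-04.
1st Friday of January 2010: 2010-01-01.
February 2010 — 1st Friday is 2010-02-05.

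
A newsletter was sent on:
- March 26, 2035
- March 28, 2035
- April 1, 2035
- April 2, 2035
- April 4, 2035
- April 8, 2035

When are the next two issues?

The gap pattern 2, 4, 1, 2, 4 repeats every 3 events.
These are the Mondays, Wednesdays and Sundays of each week.
The following Monday is April 9, 2035.
The following Wednesday is April 11, 2035.

April 9, 2035; April 11, 2035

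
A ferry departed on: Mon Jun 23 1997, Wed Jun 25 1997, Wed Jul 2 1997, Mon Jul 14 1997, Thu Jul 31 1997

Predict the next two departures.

Fri Aug 22 1997, Thu Sep 18 1997

The spacing grows by 5 each time: 2, 7, 12, 17 days.
Next gap: 22 days. Thu Jul 31 1997 + 22 days = Fri Aug 22 1997.
Next gap: 27 days. Fri Aug 22 1997 + 27 days = Thu Sep 18 1997.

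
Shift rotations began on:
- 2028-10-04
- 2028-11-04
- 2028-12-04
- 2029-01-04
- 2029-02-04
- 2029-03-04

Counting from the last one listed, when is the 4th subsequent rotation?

2029-07-04

Gaps: 31, 30, 31, 31, 28 days — not constant. Every event is on the 4th of the month.
Pattern: the 4th of each month.
April 2029: 2029-04-04.
Next: May 2029 → 2029-05-04.
Next: June 2029 → 2029-06-04.
July 2029: 2029-07-04.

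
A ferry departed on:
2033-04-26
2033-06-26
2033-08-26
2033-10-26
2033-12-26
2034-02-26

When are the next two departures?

2034-04-26, 2034-06-26

The day-of-month is always 26 (61, 61, 61, 61, 62 days between events).
So this recurs on the 26th of every 2 months.
Next: April 2034 → 2034-04-26.
June 2034: 2034-06-26.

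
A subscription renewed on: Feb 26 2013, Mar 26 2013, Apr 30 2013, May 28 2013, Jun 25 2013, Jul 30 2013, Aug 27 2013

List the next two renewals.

Sep 24 2013, Oct 29 2013

These are Tuesdays with 28, 35, 28, 28, 35, 28-day gaps.
Each is the final Tuesday of its month — Apr 30 2013 is past the 28th, so '4th Tuesday' doesn't fit.
Last Tuesday of September 2013: Sep 24 2013.
Last Tuesday of October 2013: Oct 29 2013.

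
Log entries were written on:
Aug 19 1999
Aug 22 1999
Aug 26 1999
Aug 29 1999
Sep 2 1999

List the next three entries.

Sep 5 1999, Sep 9 1999, Sep 12 1999

Gaps: 3, 4, 3, 4 days — not constant, but cyclic with period 2.
The events fall on every Thursday and Sunday.
Next Sunday: Sep 5 1999.
Next Thursday: Sep 9 1999.
Next Sunday: Sep 12 1999.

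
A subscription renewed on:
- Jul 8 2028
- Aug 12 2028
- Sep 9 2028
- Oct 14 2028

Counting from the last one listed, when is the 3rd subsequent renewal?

Gaps: 35, 28, 35 days — a mix of 28 and 35. Every date is a Saturday.
Each is the 2nd Saturday of its month.
November 2028 — 2nd Saturday is Nov 11 2028.
2nd Saturday of December 2028: Dec 9 2028.
January 2029 — 2nd Saturday is Jan 13 2029.

Jan 13 2029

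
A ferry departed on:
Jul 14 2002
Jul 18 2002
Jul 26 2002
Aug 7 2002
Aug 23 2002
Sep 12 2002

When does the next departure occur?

Oct 6 2002

Gaps: 4, 8, 12, 16, 20 days — each gap is 4 larger than the previous one.
Next gap: 24 days. Sep 12 2002 + 24 days = Oct 6 2002.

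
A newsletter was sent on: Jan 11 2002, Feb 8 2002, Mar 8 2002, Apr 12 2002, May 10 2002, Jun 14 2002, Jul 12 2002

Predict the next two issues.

Gaps: 28, 28, 35, 28, 35, 28 days — a mix of 28 and 35. Every date is a Friday.
Each is the 2nd Friday of its month.
August 2002 — 2nd Friday is Aug 9 2002.
September 2002 — 2nd Friday is Sep 13 2002.

Aug 9 2002, Sep 13 2002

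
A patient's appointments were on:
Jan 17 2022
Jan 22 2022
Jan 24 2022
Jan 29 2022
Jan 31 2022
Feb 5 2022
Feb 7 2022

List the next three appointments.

Every event lands on a Monday or Saturday (gaps cycle 5, 2, 5, 2, 5, 2).
So the schedule is: every Monday and Saturday.
Next Saturday: Feb 12 2022.
The following Monday is Feb 14 2022.
The following Saturday is Feb 19 2022.

Feb 12 2022, Feb 14 2022, Feb 19 2022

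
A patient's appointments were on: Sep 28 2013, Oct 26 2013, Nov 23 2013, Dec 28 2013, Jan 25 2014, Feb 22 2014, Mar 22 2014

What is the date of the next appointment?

These are Saturdays at 28- or 35-day spacing (28, 28, 35, 28, 28, 28).
The pattern: 4th Saturday of the month.
4th Saturday of April 2014: Apr 26 2014.

Apr 26 2014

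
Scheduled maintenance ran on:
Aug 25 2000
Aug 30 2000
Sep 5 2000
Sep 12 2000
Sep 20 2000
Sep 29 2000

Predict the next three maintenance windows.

Intervals are 5, 6, 7, 8, 9 days — an arithmetic progression with common difference 1.
Next gap: 10 days. Sep 29 2000 + 10 days = Oct 9 2000.
Next gap: 11 days. Oct 9 2000 + 11 days = Oct 20 2000.
Next gap: 12 days. Oct 20 2000 + 12 days = Nov 1 2000.

Oct 9 2000, Oct 20 2000, Nov 1 2000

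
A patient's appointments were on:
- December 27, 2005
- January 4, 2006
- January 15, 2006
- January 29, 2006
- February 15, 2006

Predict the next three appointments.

March 7, 2006; March 30, 2006; April 25, 2006

The spacing grows by 3 each time: 8, 11, 14, 17 days.
Next gap: 20 days. February 15, 2006 + 20 days = March 7, 2006.
Next gap: 23 days. March 7, 2006 + 23 days = March 30, 2006.
Next gap: 26 days. March 30, 2006 + 26 days = April 25, 2006.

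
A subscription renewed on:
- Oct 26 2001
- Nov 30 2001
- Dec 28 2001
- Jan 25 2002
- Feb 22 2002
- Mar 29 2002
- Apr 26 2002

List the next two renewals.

May 31 2002, Jun 28 2002

All Fridays; the gaps (35, 28, 28, 28, 35, 28) vary with month length.
This is the last Friday of each month.
Last Friday of May 2002: May 31 2002.
June 2002 ends with Friday Jun 28 2002.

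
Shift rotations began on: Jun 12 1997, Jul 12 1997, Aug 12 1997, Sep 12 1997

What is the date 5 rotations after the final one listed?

The day-of-month is always 12 (30, 31, 31 days between events).
So this recurs on the 12th of each month.
Next: October 1997 → Oct 12 1997.
Next: November 1997 → Nov 12 1997.
December 1997: Dec 12 1997.
January 1998: Jan 12 1998.
Next: February 1998 → Feb 12 1998.

Feb 12 1998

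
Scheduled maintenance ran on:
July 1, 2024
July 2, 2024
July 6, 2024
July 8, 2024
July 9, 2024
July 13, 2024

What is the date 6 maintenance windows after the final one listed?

Gaps: 1, 4, 2, 1, 4 days — not constant, but cyclic with period 3.
The events fall on every Monday, Tuesday and Saturday.
The following Monday is July 15, 2024.
The following Tuesday is July 16, 2024.
Next Saturday: July 20, 2024.
Next Monday: July 22, 2024.
Next Tuesday: July 23, 2024.
Next Saturday: July 27, 2024.

July 27, 2024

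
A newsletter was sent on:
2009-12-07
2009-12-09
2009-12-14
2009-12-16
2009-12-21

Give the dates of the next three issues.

Gaps: 2, 5, 2, 5 days — not constant, but cyclic with period 2.
The events fall on every Monday and Wednesday.
Next Wednesday: 2009-12-23.
Next Monday: 2009-12-28.
The following Wednesday is 2009-12-30.

2009-12-23, 2009-12-28, 2009-12-30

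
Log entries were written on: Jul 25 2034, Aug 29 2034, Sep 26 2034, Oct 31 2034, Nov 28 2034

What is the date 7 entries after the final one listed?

Jun 26 2035

All Tuesdays; the gaps (35, 28, 35, 28) vary with month length.
This is the last Tuesday of each month.
December 2034 ends with Tuesday Dec 26 2034.
Last Tuesday of January 2035: Jan 30 2035.
Last Tuesday of February 2035: Feb 27 2035.
Last Tuesday of March 2035: Mar 27 2035.
Last Tuesday of April 2035: Apr 24 2035.
May 2035 ends with Tuesday May 29 2035.
Last Tuesday of June 2035: Jun 26 2035.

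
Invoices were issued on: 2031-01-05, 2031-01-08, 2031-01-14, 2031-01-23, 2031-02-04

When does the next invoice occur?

The spacing grows by 3 each time: 3, 6, 9, 12 days.
Next gap: 15 days. 2031-02-04 + 15 days = 2031-02-19.

2031-02-19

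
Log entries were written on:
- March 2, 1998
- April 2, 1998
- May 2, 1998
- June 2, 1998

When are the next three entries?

July 2, 1998; August 2, 1998; September 2, 1998

The day-of-month is always 2 (31, 30, 31 days between events).
So this recurs on the 2nd of each month.
Next: July 1998 → July 2, 1998.
August 1998: August 2, 1998.
September 1998: September 2, 1998.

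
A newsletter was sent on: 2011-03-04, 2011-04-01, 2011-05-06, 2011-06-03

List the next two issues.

2011-07-01, 2011-08-05

These are Fridays at 28- or 35-day spacing (28, 35, 28).
The pattern: 1st Friday of the month.
July 2011 — 1st Friday is 2011-07-01.
August 2011 — 1st Friday is 2011-08-05.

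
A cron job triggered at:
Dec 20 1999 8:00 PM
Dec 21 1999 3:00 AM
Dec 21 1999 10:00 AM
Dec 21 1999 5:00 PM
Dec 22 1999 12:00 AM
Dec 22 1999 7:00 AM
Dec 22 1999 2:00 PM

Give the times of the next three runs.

Dec 22 1999 9:00 PM, Dec 23 1999 4:00 AM, Dec 23 1999 11:00 AM

Spacing: 7, 7, 7, 7, 7, 7 h — constant 7 h.
Dec 22 1999 2:00 PM + 7 h = Dec 22 1999 9:00 PM.
Dec 22 1999 9:00 PM + 7 h = Dec 23 1999 4:00 AM.
Dec 23 1999 4:00 AM + 7 h = Dec 23 1999 11:00 AM.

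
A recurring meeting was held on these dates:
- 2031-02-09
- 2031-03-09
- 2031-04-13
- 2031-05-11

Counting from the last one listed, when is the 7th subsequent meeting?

2031-12-14

These are Sundays at 28- or 35-day spacing (28, 35, 28).
The pattern: 2nd Sunday of the month.
2nd Sunday of June 2031: 2031-06-08.
July 2031 — 2nd Sunday is 2031-07-13.
August 2031 — 2nd Sunday is 2031-08-10.
2nd Sunday of September 2031: 2031-09-14.
October 2031 — 2nd Sunday is 2031-10-12.
November 2031 — 2nd Sunday is 2031-11-09.
2nd Sunday of December 2031: 2031-12-14.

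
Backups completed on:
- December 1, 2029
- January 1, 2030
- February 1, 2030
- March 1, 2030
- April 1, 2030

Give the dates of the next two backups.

May 1, 2030; June 1, 2030

Each date is the 1st; the gaps (31, 31, 28, 31) track the month lengths.
The rule is the 1st of each month.
Next: May 2030 → May 1, 2030.
June 2030: June 1, 2030.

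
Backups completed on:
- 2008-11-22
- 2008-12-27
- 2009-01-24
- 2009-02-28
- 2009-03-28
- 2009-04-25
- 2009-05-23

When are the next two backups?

Gaps: 35, 28, 35, 28, 28, 28 days — a mix of 28 and 35. Every date is a Saturday.
Each is the 4th Saturday of its month.
June 2009 — 4th Saturday is 2009-06-27.
July 2009 — 4th Saturday is 2009-07-25.

2009-06-27, 2009-07-25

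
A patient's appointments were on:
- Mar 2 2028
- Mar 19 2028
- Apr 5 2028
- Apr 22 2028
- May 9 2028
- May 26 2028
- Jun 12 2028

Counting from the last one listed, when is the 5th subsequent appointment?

The spacing is 17, 17, 17, 17, 17, 17 days — always 17 days.
Jun 12 2028 + 17 days = Jun 29 2028.
Jun 29 2028 + 17 days = Jul 16 2028.
Jul 16 2028 + 17 days = Aug 2 2028.
Aug 2 2028 + 17 days = Aug 19 2028.
Aug 19 2028 + 17 days = Sep 5 2028.

Sep 5 2028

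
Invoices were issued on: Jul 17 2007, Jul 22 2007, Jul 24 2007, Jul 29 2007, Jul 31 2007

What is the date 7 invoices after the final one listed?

Every event lands on a Tuesday or Sunday (gaps cycle 5, 2, 5, 2).
So the schedule is: every Tuesday and Sunday.
Next Sunday: Aug 5 2007.
The following Tuesday is Aug 7 2007.
Next Sunday: Aug 12 2007.
Next Tuesday: Aug 14 2007.
Next Sunday: Aug 19 2007.
Next Tuesday: Aug 21 2007.
The following Sunday is Aug 26 2007.

Aug 26 2007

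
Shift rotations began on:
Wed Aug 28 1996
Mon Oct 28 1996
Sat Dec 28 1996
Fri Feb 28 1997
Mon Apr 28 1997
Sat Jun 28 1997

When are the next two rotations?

Thu Aug 28 1997, Tue Oct 28 1997

Gaps: 61, 61, 62, 59, 61 days — not constant. Every event is on the 28th of the month.
Pattern: the 28th of every 2 months.
Next: August 1997 → Thu Aug 28 1997.
October 1997: Tue Oct 28 1997.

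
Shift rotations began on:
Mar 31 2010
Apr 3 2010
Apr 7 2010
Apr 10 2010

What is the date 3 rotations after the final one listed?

Apr 21 2010

Every event lands on a Wednesday or Saturday (gaps cycle 3, 4, 3).
So the schedule is: every Wednesday and Saturday.
Next Wednesday: Apr 14 2010.
Next Saturday: Apr 17 2010.
Next Wednesday: Apr 21 2010.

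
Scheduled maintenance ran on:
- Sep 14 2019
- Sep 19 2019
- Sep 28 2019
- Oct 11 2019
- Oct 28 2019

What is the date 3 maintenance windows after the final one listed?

Jan 11 2020

Intervals are 5, 9, 13, 17 days — an arithmetic progression with common difference 4.
Next gap: 21 days. Oct 28 2019 + 21 days = Nov 18 2019.
Next gap: 25 days. Nov 18 2019 + 25 days = Dec 13 2019.
Next gap: 29 days. Dec 13 2019 + 29 days = Jan 11 2020.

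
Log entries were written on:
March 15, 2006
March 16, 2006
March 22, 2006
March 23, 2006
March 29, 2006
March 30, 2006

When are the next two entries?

April 5, 2006; April 6, 2006

Gaps: 1, 6, 1, 6, 1 days — not constant, but cyclic with period 2.
The events fall on every Wednesday and Thursday.
Next Wednesday: April 5, 2006.
Next Thursday: April 6, 2006.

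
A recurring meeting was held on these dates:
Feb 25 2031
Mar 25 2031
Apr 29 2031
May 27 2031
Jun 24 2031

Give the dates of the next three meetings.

These are Tuesdays with 28, 35, 28, 28-day gaps.
Each is the final Tuesday of its month — Apr 29 2031 is past the 28th, so '4th Tuesday' doesn't fit.
Last Tuesday of July 2031: Jul 29 2031.
Last Tuesday of August 2031: Aug 26 2031.
September 2031 ends with Tuesday Sep 30 2031.

Jul 29 2031, Aug 26 2031, Sep 30 2031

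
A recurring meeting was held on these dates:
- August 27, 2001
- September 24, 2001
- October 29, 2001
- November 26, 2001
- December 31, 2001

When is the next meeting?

January 28, 2002

All Mondays; the gaps (28, 35, 28, 35) vary with month length.
This is the last Monday of each month.
January 2002 ends with Monday January 28, 2002.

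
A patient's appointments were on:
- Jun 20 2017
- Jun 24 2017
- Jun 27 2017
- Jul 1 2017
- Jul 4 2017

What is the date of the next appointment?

The gap pattern 4, 3, 4, 3 repeats every 2 events.
These are the Tuesdays and Saturdays of each week.
Next Saturday: Jul 8 2017.

Jul 8 2017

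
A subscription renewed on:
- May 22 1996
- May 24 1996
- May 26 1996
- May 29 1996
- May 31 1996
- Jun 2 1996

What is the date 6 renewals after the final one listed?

The gap pattern 2, 2, 3, 2, 2 repeats every 3 events.
These are the Wednesdays, Fridays and Sundays of each week.
Next Wednesday: Jun 5 1996.
Next Friday: Jun 7 1996.
Next Sunday: Jun 9 1996.
Next Wednesday: Jun 12 1996.
Next Friday: Jun 14 1996.
Next Sunday: Jun 16 1996.

Jun 16 1996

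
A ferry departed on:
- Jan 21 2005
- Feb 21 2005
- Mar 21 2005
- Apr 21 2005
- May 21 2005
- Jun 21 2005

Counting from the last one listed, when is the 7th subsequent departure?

The day-of-month is always 21 (31, 28, 31, 30, 31 days between events).
So this recurs on the 21st of each month.
July 2005: Jul 21 2005.
Next: August 2005 → Aug 21 2005.
September 2005: Sep 21 2005.
October 2005: Oct 21 2005.
November 2005: Nov 21 2005.
December 2005: Dec 21 2005.
January 2006: Jan 21 2006.

Jan 21 2006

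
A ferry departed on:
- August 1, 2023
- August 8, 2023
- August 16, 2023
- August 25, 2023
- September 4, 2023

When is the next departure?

September 15, 2023

The spacing grows by 1 each time: 7, 8, 9, 10 days.
Next gap: 11 days. September 4, 2023 + 11 days = September 15, 2023.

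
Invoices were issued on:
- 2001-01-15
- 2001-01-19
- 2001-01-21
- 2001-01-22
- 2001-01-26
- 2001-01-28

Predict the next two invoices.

2001-01-29, 2001-02-02

Gaps: 4, 2, 1, 4, 2 days — not constant, but cyclic with period 3.
The events fall on every Monday, Friday and Sunday.
Next Monday: 2001-01-29.
The following Friday is 2001-02-02.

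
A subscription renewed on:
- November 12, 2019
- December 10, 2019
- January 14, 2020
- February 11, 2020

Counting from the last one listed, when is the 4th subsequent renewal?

June 9, 2020

These are Tuesdays at 28- or 35-day spacing (28, 35, 28).
The pattern: 2nd Tuesday of the month.
March 2020 — 2nd Tuesday is March 10, 2020.
April 2020 — 2nd Tuesday is April 14, 2020.
2nd Tuesday of May 2020: May 12, 2020.
June 2020 — 2nd Tuesday is June 9, 2020.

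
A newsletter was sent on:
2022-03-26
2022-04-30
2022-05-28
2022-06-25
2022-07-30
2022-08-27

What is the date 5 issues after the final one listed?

2023-01-28

Every date is a Saturday; gaps 35, 28, 28, 35, 28 days.
Each is the last Saturday of its month (at least one falls on the 29th or later, ruling out '4th Saturday').
September 2022 ends with Saturday 2022-09-24.
October 2022 ends with Saturday 2022-10-29.
November 2022 ends with Saturday 2022-11-26.
Last Saturday of December 2022: 2022-12-31.
Last Saturday of January 2023: 2023-01-28.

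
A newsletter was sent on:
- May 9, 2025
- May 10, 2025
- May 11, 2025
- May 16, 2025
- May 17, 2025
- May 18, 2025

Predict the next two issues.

Gaps: 1, 1, 5, 1, 1 days — not constant, but cyclic with period 3.
The events fall on every Friday, Saturday and Sunday.
Next Friday: May 23, 2025.
The following Saturday is May 24, 2025.

May 23, 2025; May 24, 2025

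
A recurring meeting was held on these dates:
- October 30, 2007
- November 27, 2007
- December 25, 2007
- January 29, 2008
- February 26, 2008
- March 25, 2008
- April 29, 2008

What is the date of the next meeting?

Every date is a Tuesday; gaps 28, 28, 35, 28, 28, 35 days.
Each is the last Tuesday of its month (at least one falls on the 29th or later, ruling out '4th Tuesday').
May 2008 ends with Tuesday May 27, 2008.

May 27, 2008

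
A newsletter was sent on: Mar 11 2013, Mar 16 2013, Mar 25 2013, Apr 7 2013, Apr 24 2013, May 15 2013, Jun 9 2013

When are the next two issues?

Jul 8 2013, Aug 10 2013

Intervals are 5, 9, 13, 17, 21, 25 days — an arithmetic progression with common difference 4.
Next gap: 29 days. Jun 9 2013 + 29 days = Jul 8 2013.
Next gap: 33 days. Jul 8 2013 + 33 days = Aug 10 2013.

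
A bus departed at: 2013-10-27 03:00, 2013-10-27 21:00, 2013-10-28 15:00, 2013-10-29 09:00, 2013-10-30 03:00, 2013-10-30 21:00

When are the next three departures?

2013-10-31 15:00, 2013-11-01 09:00, 2013-11-02 03:00

Spacing: 18, 18, 18, 18, 18 h — constant 18 h.
2013-10-30 21:00 + 18 h = 2013-10-31 15:00.
2013-10-31 15:00 + 18 h = 2013-11-01 09:00.
2013-11-01 09:00 + 18 h = 2013-11-02 03:00.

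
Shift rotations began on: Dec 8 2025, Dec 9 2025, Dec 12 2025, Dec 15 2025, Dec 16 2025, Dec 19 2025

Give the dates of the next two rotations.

Gaps: 1, 3, 3, 1, 3 days — not constant, but cyclic with period 3.
The events fall on every Monday, Tuesday and Friday.
The following Monday is Dec 22 2025.
Next Tuesday: Dec 23 2025.

Dec 22 2025, Dec 23 2025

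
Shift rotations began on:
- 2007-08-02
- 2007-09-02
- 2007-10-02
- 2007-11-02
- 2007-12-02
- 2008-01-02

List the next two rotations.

2008-02-02, 2008-03-02

Each date is the 2nd; the gaps (31, 30, 31, 30, 31) track the month lengths.
The rule is the 2nd of each month.
Next: February 2008 → 2008-02-02.
March 2008: 2008-03-02.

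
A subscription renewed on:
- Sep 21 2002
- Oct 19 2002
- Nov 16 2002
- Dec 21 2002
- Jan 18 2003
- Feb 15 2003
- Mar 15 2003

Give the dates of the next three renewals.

Apr 19 2003, May 17 2003, Jun 21 2003

All dates are Saturdays, 28, 28, 35, 28, 28, 28 days apart.
Specifically, the 3rd Saturday of each month.
April 2003 — 3rd Saturday is Apr 19 2003.
May 2003 — 3rd Saturday is May 17 2003.
3rd Saturday of June 2003: Jun 21 2003.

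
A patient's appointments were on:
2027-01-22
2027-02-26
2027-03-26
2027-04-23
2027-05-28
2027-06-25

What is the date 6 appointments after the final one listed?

All dates are Fridays, 35, 28, 28, 35, 28 days apart.
Specifically, the 4th Friday of each month.
4th Friday of July 2027: 2027-07-23.
August 2027 — 4th Friday is 2027-08-27.
4th Friday of September 2027: 2027-09-24.
October 2027 — 4th Friday is 2027-10-22.
4th Friday of November 2027: 2027-11-26.
4th Friday of December 2027: 2027-12-24.

2027-12-24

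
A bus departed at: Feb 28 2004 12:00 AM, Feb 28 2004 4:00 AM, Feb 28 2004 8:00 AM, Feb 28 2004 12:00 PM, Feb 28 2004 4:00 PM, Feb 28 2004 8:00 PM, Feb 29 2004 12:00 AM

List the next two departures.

The interval is a steady 4 hours (4, 4, 4, 4, 4, 4).
Feb 29 2004 12:00 AM + 4 h = Feb 29 2004 4:00 AM.
Feb 29 2004 4:00 AM + 4 h = Feb 29 2004 8:00 AM.

Feb 29 2004 4:00 AM, Feb 29 2004 8:00 AM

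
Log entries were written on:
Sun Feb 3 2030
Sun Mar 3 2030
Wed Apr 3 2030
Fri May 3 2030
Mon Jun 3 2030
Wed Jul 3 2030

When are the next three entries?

Sat Aug 3 2030, Tue Sep 3 2030, Thu Oct 3 2030

Gaps: 28, 31, 30, 31, 30 days — not constant. Every event is on the 3rd of the month.
Pattern: the 3rd of each month.
Next: August 2030 → Sat Aug 3 2030.
Next: September 2030 → Tue Sep 3 2030.
October 2030: Thu Oct 3 2030.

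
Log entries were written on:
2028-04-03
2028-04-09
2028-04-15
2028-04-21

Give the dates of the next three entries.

2028-04-27, 2028-05-03, 2028-05-09

Every event comes 6 days after the last (6, 6, 6).
2028-04-21 + 6 days = 2028-04-27.
2028-04-27 + 6 days = 2028-05-03.
2028-05-03 + 6 days = 2028-05-09.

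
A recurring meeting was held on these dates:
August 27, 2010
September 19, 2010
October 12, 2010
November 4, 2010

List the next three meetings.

Every event comes 23 days after the last (23, 23, 23).
November 4, 2010 + 23 days = November 27, 2010.
November 27, 2010 + 23 days = December 20, 2010.
December 20, 2010 + 23 days = January 12, 2011.

November 27, 2010; December 20, 2010; January 12, 2011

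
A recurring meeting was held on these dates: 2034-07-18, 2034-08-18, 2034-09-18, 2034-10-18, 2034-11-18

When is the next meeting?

2034-12-18

The day-of-month is always 18 (31, 31, 30, 31 days between events).
So this recurs on the 18th of each month.
December 2034: 2034-12-18.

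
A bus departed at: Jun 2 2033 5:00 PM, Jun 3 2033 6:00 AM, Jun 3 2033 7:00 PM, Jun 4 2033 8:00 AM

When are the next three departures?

Gaps: 13, 13, 13 hours — each event is 13 hours after the previous one.
Jun 4 2033 8:00 AM + 13 h = Jun 4 2033 9:00 PM.
Jun 4 2033 9:00 PM + 13 h = Jun 5 2033 10:00 AM.
Jun 5 2033 10:00 AM + 13 h = Jun 5 2033 11:00 PM.

Jun 4 2033 9:00 PM, Jun 5 2033 10:00 AM, Jun 5 2033 11:00 PM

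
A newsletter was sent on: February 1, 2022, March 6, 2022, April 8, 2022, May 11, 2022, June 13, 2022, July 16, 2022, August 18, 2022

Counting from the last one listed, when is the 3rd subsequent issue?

Every event comes 33 days after the last (33, 33, 33, 33, 33, 33).
August 18, 2022 + 33 days = September 20, 2022.
September 20, 2022 + 33 days = October 23, 2022.
October 23, 2022 + 33 days = November 25, 2022.

November 25, 2022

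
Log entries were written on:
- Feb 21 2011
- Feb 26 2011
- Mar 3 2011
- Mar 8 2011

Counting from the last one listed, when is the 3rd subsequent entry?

Every event comes 5 days after the last (5, 5, 5).
Mar 8 2011 + 5 days = Mar 13 2011.
Mar 13 2011 + 5 days = Mar 18 2011.
Mar 18 2011 + 5 days = Mar 23 2011.

Mar 23 2011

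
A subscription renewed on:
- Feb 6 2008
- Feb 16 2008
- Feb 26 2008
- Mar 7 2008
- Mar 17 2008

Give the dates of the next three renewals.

Mar 27 2008, Apr 6 2008, Apr 16 2008

The spacing is 10, 10, 10, 10 days — always 10 days.
Mar 17 2008 + 10 days = Mar 27 2008.
Mar 27 2008 + 10 days = Apr 6 2008.
Apr 6 2008 + 10 days = Apr 16 2008.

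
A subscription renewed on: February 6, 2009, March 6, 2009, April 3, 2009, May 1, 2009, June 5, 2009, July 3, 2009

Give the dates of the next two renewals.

August 7, 2009; September 4, 2009

Gaps: 28, 28, 28, 35, 28 days — a mix of 28 and 35. Every date is a Friday.
Each is the 1st Friday of its month.
1st Friday of August 2009: August 7, 2009.
1st Friday of September 2009: September 4, 2009.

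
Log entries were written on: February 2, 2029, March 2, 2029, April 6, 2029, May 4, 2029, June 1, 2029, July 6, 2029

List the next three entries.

Gaps: 28, 35, 28, 28, 35 days — a mix of 28 and 35. Every date is a Friday.
Each is the 1st Friday of its month.
August 2029 — 1st Friday is August 3, 2029.
September 2029 — 1st Friday is September 7, 2029.
1st Friday of October 2029: October 5, 2029.

August 3, 2029; September 7, 2029; October 5, 2029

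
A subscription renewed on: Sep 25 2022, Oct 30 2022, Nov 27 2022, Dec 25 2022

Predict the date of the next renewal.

Jan 29 2023

These are Sundays with 35, 28, 28-day gaps.
Each is the final Sunday of its month — Oct 30 2022 is past the 28th, so '4th Sunday' doesn't fit.
Last Sunday of January 2023: Jan 29 2023.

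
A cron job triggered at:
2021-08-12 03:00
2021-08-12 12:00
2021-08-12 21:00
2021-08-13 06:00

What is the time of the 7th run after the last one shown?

The interval is a steady 9 hours (9, 9, 9).
2021-08-13 06:00 + 9 h = 2021-08-13 15:00.
2021-08-13 15:00 + 9 h = 2021-08-14 00:00.
2021-08-14 00:00 + 9 h = 2021-08-14 09:00.
2021-08-14 09:00 + 9 h = 2021-08-14 18:00.
2021-08-14 18:00 + 9 h = 2021-08-15 03:00.
2021-08-15 03:00 + 9 h = 2021-08-15 12:00.
2021-08-15 12:00 + 9 h = 2021-08-15 21:00.

2021-08-15 21:00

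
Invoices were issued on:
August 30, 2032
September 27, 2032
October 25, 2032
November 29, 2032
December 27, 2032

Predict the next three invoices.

January 31, 2033; February 28, 2033; March 28, 2033

Every date is a Monday; gaps 28, 28, 35, 28 days.
Each is the last Monday of its month (at least one falls on the 29th or later, ruling out '4th Monday').
Last Monday of January 2033: January 31, 2033.
Last Monday of February 2033: February 28, 2033.
March 2033 ends with Monday March 28, 2033.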